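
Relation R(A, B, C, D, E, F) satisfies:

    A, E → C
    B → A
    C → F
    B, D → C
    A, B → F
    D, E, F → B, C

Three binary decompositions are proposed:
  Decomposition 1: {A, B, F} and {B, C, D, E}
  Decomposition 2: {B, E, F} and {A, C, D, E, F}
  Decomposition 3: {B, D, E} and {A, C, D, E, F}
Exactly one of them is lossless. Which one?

Decomposition 1: common = {B}, closure = {A, B, F} → lossless.
Decomposition 2: common = {E, F}, closure = {E, F} → lossy.
Decomposition 3: common = {D, E}, closure = {D, E} → lossy.

Decomposition 1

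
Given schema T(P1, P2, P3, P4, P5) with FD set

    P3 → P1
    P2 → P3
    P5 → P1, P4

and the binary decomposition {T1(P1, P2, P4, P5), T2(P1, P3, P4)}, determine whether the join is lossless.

Common attributes: T1 ∩ T2 = {P1, P4}.
No dependency enlarges {P1, P4}, so (P1, P4)⁺ = {P1, P4}.
The closure contains neither all of T1 = {P1, P2, P4, P5} nor all of T2 = {P1, P3, P4}, so the common attributes are not a superkey of either fragment. The join is lossy.

No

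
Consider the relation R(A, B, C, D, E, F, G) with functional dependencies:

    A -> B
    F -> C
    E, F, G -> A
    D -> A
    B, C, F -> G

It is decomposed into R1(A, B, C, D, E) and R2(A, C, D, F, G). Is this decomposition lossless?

Common attributes: R1 ∩ R2 = {A, C, D}.
Closure of {A, C, D}: A → B applies, adding B. So (A, C, D)⁺ = {A, B, C, D}.
The closure contains neither all of R1 = {A, B, C, D, E} nor all of R2 = {A, C, D, F, G}, so the common attributes are not a superkey of either fragment. The join is lossy.

No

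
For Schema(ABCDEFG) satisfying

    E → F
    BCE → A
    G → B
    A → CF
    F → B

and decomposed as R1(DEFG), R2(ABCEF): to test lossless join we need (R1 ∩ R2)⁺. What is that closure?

R1 ∩ R2 = {EF}.
F → B applies, adding B
Closure: {BEF}.

BEF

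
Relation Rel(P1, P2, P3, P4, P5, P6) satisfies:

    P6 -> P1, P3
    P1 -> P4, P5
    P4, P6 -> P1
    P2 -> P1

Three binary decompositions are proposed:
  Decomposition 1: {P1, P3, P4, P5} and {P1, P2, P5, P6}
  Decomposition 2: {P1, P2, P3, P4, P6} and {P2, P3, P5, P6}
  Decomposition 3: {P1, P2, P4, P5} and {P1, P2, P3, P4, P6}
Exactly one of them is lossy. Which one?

Decomposition 1

Decomposition 1: common = {P1, P5}, closure = {P1, P4, P5} → lossy.
Decomposition 2: common = {P2, P3, P6}, closure = {P1, P2, P3, P4, P5, P6} → lossless.
Decomposition 3: common = {P1, P2, P4}, closure = {P1, P2, P4, P5} → lossless.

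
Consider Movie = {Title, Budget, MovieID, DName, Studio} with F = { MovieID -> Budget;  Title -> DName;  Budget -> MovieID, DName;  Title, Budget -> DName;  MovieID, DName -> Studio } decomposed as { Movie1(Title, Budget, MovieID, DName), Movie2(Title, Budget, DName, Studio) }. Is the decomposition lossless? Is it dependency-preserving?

Lossless test: (Title, Budget, DName)⁺ = {Title, Budget, MovieID, DName, Studio}, which contains all of one fragment — lossless.
Dependency preservation: MovieID, DName → Studio is not contained in any single fragment, but the restricted closure of its left-hand side across the fragments still reaches the right-hand side; the remaining FDs each lie inside some fragment. All dependencies are preserved.

lossless and dependency-preserving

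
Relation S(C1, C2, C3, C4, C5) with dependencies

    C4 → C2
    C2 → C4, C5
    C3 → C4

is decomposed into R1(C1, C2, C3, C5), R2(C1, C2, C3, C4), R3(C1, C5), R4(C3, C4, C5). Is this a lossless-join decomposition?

Yes

Chase test. Columns are C1, C2, C3, C4, C5; row i has aⱼ where attribute j ∈ Ri, else bᵢⱼ.
Initial tableau (one row per fragment):
  row 1: a1 a2 a3 b14 a5
  row 2: a1 a2 a3 a4 b25
  row 3: a1 b32 b33 b34 a5
  row 4: b41 b42 a3 a4 a5
Rows 2 and 4 agree on C4; apply C4→C2 and equate their C2 entries.
Rows 1 and 2 agree on C2; apply C2→C4, C5 and equate their C4, C5 entries.
Row 1 is now all distinguished symbols — the join is lossless.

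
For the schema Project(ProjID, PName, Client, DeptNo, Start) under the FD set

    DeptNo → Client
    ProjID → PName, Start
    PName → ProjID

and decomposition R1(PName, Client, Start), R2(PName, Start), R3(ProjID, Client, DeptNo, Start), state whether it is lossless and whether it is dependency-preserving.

Lossless test (chase): Rows 1 and 2 agree on PName; apply PName→ProjID and equate their ProjID entries. No row becomes fully distinguished — the join is lossy.
Dependency preservation: the restricted closure of {ProjID} across the fragments never reaches {PName, Start}, so ProjID → PName, Start cannot be enforced without a join — not preserved.

lossy and not dependency-preserving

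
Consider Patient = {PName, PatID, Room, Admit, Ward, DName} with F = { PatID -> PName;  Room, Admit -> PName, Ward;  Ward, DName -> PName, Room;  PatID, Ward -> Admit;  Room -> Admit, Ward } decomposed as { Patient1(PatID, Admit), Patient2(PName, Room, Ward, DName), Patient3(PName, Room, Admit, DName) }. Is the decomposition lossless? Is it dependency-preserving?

lossy and not dependency-preserving

Lossless test (chase): Rows 2 and 3 agree on Room; apply Room→Admit, Ward and equate their Admit, Ward entries. No row becomes fully distinguished — the join is lossy.
Dependency preservation: the restricted closure of {PatID} across the fragments never reaches {PName}, so PatID → PName cannot be enforced without a join — not preserved.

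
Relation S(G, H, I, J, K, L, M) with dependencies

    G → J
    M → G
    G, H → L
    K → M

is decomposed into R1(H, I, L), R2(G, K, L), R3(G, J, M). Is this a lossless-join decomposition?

Chase test. Columns are G, H, I, J, K, L, M; row i has aⱼ where attribute j ∈ Ri, else bᵢⱼ.
Initial tableau (one row per fragment):
  row 1: b11 a2 a3 b14 b15 a6 b17
  row 2: a1 b22 b23 b24 a5 a6 b27
  row 3: a1 b32 b33 a4 b35 b36 a7
Rows 2 and 3 agree on G; apply G→J and equate their J entries.
No row becomes fully distinguished — the join is lossy.

No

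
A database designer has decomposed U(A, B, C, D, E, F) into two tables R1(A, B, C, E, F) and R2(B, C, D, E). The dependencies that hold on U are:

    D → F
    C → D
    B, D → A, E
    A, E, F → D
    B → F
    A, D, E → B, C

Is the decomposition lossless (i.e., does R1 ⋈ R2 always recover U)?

Yes

Common attributes: R1 ∩ R2 = {B, C, E}.
Closure of {B, C, E}: C → D applies, adding D; B, D → A, E applies, adding A; B → F applies, adding F. So (B, C, E)⁺ = {A, B, C, D, E, F}.
This closure contains every attribute of R1, so R1 ∩ R2 → R1. The join is lossless.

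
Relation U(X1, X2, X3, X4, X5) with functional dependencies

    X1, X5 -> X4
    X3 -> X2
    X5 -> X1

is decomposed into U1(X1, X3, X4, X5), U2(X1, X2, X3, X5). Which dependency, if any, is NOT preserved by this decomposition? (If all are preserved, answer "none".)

X1, X5 → X4 lies within U1.
X3 → X2 lies within U2.
X5 → X1 lies within U1.
Every dependency is enforceable on the fragments, so the decomposition is dependency-preserving.

none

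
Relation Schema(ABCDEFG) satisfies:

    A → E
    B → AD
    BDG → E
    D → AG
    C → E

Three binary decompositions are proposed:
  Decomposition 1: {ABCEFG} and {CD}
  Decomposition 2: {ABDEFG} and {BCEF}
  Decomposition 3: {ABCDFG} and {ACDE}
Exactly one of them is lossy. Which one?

Decomposition 1

Decomposition 1: common = {C}, closure = {CE} → lossy.
Decomposition 2: common = {BEF}, closure = {ABDEFG} → lossless.
Decomposition 3: common = {ACD}, closure = {ACDEG} → lossless.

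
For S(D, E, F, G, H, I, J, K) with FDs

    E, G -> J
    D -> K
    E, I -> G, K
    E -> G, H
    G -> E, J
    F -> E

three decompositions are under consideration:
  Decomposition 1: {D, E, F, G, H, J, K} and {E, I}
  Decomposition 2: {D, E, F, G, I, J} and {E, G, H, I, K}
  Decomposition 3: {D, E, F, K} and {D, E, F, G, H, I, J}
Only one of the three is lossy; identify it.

Decomposition 1

Decomposition 1: common = {E}, closure = {E, G, H, J} → lossy.
Decomposition 2: common = {E, G, I}, closure = {E, G, H, I, J, K} → lossless.
Decomposition 3: common = {D, E, F}, closure = {D, E, F, G, H, J, K} → lossless.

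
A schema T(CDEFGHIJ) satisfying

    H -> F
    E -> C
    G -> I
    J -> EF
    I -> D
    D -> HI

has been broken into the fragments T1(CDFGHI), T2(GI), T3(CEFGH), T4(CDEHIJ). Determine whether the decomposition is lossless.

No

Chase test. Columns are CDEFGHIJ; row i has aⱼ where attribute j ∈ Ti, else bᵢⱼ.
Initial tableau (one row per fragment):
  row 1: a1 a2 b13 a4 a5 a6 a7 b18
  row 2: b21 b22 b23 b24 a5 b26 a7 b28
  row 3: a1 b32 a3 a4 a5 a6 b37 b38
  row 4: a1 a2 a3 b44 b45 a6 a7 a8
Rows 1 and 4 agree on H; apply H→F and equate their F entries.
Rows 1 and 3 agree on G; apply G→I and equate their I entries.
Rows 1 and 2 agree on I; apply I→D and equate their D entries.
Rows 1 and 3 agree on I; apply I→D and equate their D entries.
Rows 1 and 2 agree on D; apply D→HI and equate their HI entries.
Rows 1 and 2 agree on H; apply H→F and equate their F entries.
No row becomes fully distinguished — the join is lossy.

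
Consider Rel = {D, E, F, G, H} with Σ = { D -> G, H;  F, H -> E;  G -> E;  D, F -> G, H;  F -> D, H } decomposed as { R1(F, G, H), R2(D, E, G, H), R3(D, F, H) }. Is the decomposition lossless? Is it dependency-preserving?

lossless and dependency-preserving

Lossless test (chase): Rows 2 and 3 agree on D; apply D→G, H and equate their G, H entries. Rows 1 and 3 agree on F, H; apply F, H→E and equate their E entries. Rows 1 and 2 agree on G; apply G→E and equate their E entries. Rows 1 and 3 agree on F; apply F→D, H and equate their D, H entries. Row 1 is now all distinguished symbols — the join is lossless.
Dependency preservation: F, H → E; D, F → G, H are not contained in any single fragment, but the restricted closure of each left-hand side across the fragments still reaches the right-hand side; the remaining FDs each lie inside some fragment. All dependencies are preserved.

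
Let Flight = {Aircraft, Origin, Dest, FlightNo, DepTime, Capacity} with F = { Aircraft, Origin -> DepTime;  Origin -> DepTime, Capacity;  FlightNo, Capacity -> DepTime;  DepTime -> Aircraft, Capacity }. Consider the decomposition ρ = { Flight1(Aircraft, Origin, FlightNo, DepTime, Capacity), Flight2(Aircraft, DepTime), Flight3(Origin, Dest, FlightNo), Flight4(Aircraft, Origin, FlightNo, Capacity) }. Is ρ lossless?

Yes

Chase test. Columns are Aircraft, Origin, Dest, FlightNo, DepTime, Capacity; row i has aⱼ where attribute j ∈ Flighti, else bᵢⱼ.
Initial tableau (one row per fragment):
  row 1: a1 a2 b13 a4 a5 a6
  row 2: a1 b22 b23 b24 a5 b26
  row 3: b31 a2 a3 a4 b35 b36
  row 4: a1 a2 b43 a4 b45 a6
Rows 1 and 4 agree on Aircraft, Origin; apply Aircraft, Origin→DepTime and equate their DepTime entries.
Rows 1 and 3 agree on Origin; apply Origin→DepTime, Capacity and equate their DepTime, Capacity entries.
Rows 1 and 2 agree on DepTime; apply DepTime→Aircraft, Capacity and equate their Aircraft, Capacity entries.
Rows 1 and 3 agree on DepTime; apply DepTime→Aircraft, Capacity and equate their Aircraft, Capacity entries.
Row 3 is now all distinguished symbols — the join is lossless.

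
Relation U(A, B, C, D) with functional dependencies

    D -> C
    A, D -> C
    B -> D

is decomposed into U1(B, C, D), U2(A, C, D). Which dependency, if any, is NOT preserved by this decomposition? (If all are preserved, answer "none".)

none

D → C lies within U1.
A, D → C lies within U2.
B → D lies within U1.
Every dependency is enforceable on the fragments, so the decomposition is dependency-preserving.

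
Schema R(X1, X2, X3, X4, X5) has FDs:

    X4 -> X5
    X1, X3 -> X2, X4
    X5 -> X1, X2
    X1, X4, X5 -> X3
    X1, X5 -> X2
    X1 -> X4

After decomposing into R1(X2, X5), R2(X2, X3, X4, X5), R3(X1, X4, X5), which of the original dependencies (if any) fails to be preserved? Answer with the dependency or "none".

none

X4 → X5 lies within R2.
X1, X3 → X2, X4: restricted closure across fragments reaches X2, X4.
X5 → X1, X2: restricted closure across fragments reaches X1, X2.
X1, X4, X5 → X3: restricted closure across fragments reaches X3.
X1, X5 → X2: restricted closure across fragments reaches X2.
X1 → X4 lies within R3.
Every dependency is enforceable on the fragments, so the decomposition is dependency-preserving.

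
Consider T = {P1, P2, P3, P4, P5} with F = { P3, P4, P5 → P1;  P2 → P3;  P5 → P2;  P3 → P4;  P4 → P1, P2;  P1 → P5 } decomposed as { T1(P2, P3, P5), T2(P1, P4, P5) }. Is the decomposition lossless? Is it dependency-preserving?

Lossless test: (P5)⁺ = {P1, P2, P3, P4, P5}, which contains all of one fragment — lossless.
Dependency preservation: P3, P4, P5 → P1; P3 → P4; P4 → P1, P2 are not contained in any single fragment, but the restricted closure of each left-hand side across the fragments still reaches the right-hand side; the remaining FDs each lie inside some fragment. All dependencies are preserved.

lossless and dependency-preserving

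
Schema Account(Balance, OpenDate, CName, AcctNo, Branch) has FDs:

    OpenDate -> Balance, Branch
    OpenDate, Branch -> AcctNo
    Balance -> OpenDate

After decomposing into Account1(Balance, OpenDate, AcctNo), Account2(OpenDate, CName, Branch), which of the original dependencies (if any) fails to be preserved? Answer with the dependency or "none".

OpenDate → Balance, Branch: restricted closure across fragments reaches Balance, Branch.
OpenDate, Branch → AcctNo: restricted closure across fragments reaches AcctNo.
Balance → OpenDate lies within Account1.
Every dependency is enforceable on the fragments, so the decomposition is dependency-preserving.

none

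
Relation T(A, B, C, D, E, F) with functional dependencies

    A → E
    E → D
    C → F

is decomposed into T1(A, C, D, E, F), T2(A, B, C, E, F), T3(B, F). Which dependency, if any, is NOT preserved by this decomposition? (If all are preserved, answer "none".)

A → E lies within T1.
E → D lies within T1.
C → F lies within T1.
Every dependency is enforceable on the fragments, so the decomposition is dependency-preserving.

none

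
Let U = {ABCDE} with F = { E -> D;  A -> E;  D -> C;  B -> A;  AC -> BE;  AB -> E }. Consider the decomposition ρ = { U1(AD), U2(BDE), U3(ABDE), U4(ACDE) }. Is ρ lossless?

Chase test. Columns are ABCDE; row i has aⱼ where attribute j ∈ Ui, else bᵢⱼ.
Initial tableau (one row per fragment):
  row 1: a1 b12 b13 a4 b15
  row 2: b21 a2 b23 a4 a5
  row 3: a1 a2 b33 a4 a5
  row 4: a1 b42 a3 a4 a5
Rows 1 and 3 agree on A; apply A→E and equate their E entries.
Rows 1 and 2 agree on D; apply D→C and equate their C entries.
Rows 1 and 3 agree on D; apply D→C and equate their C entries.
Rows 1 and 4 agree on D; apply D→C and equate their C entries.
Rows 2 and 3 agree on B; apply B→A and equate their A entries.
Rows 1 and 2 agree on AC; apply AC→BE and equate their BE entries.
Rows 1 and 4 agree on AC; apply AC→BE and equate their BE entries.
Row 1 is now all distinguished symbols — the join is lossless.

Yes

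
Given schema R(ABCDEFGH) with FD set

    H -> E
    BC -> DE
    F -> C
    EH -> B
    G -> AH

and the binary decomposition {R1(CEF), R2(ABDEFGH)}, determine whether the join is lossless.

Common attributes: R1 ∩ R2 = {EF}.
Closure of {EF}: F → C applies, adding C. So (EF)⁺ = {CEF}.
This closure contains every attribute of R1, so R1 ∩ R2 → R1. The join is lossless.

Yes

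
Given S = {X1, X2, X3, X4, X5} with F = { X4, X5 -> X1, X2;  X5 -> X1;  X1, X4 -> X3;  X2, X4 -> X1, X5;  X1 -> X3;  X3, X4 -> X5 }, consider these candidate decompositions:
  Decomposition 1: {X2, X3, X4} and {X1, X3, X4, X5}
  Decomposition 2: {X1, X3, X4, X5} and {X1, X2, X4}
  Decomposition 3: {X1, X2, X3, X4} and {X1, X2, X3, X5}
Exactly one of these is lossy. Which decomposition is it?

Decomposition 1: common = {X3, X4}, closure = {X1, X2, X3, X4, X5} → lossless.
Decomposition 2: common = {X1, X4}, closure = {X1, X2, X3, X4, X5} → lossless.
Decomposition 3: common = {X1, X2, X3}, closure = {X1, X2, X3} → lossy.

Decomposition 3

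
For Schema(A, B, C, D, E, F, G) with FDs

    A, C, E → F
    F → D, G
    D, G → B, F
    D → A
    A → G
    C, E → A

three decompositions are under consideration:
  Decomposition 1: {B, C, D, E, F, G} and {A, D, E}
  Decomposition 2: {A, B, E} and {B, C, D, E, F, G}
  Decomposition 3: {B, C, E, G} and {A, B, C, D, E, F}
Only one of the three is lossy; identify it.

Decomposition 1: common = {D, E}, closure = {A, B, D, E, F, G} → lossless.
Decomposition 2: common = {B, E}, closure = {B, E} → lossy.
Decomposition 3: common = {B, C, E}, closure = {A, B, C, D, E, F, G} → lossless.

Decomposition 2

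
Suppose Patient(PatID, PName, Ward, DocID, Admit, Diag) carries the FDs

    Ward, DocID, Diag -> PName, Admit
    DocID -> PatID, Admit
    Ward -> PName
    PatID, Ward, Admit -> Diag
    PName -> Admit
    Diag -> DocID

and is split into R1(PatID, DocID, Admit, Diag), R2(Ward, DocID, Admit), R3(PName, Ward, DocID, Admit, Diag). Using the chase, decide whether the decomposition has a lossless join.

Yes

Chase test. Columns are PatID, PName, Ward, DocID, Admit, Diag; row i has aⱼ where attribute j ∈ Ri, else bᵢⱼ.
Initial tableau (one row per fragment):
  row 1: a1 b12 b13 a4 a5 a6
  row 2: b21 b22 a3 a4 a5 b26
  row 3: b31 a2 a3 a4 a5 a6
Rows 1 and 2 agree on DocID; apply DocID→PatID, Admit and equate their PatID, Admit entries.
Rows 1 and 3 agree on DocID; apply DocID→PatID, Admit and equate their PatID, Admit entries.
Rows 2 and 3 agree on Ward; apply Ward→PName and equate their PName entries.
Rows 2 and 3 agree on PatID, Ward, Admit; apply PatID, Ward, Admit→Diag and equate their Diag entries.
Row 2 is now all distinguished symbols — the join is lossless.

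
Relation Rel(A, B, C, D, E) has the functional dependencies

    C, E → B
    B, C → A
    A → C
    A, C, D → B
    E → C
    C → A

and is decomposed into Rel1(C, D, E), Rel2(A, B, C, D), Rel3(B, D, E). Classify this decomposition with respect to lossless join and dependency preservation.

lossless and dependency-preserving

Lossless test (chase): Rows 1 and 3 agree on E; apply E→C and equate their C entries. Rows 1 and 2 agree on C; apply C→A and equate their A entries. Rows 1 and 3 agree on C; apply C→A and equate their A entries. Rows 1 and 3 agree on C, E; apply C, E→B and equate their B entries. Row 1 is now all distinguished symbols — the join is lossless.
Dependency preservation: C, E → B is not contained in any single fragment, but the restricted closure of its left-hand side across the fragments still reaches the right-hand side; the remaining FDs each lie inside some fragment. All dependencies are preserved.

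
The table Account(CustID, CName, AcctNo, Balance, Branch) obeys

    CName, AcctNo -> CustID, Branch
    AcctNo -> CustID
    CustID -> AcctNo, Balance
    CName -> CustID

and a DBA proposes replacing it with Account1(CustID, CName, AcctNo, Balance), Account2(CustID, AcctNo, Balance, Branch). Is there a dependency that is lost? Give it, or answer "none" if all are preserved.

CName, AcctNo -> CustID, Branch

Check CName, AcctNo → CustID, Branch: no single fragment contains all of {CustID, CName, AcctNo, Branch}, and the restricted closure of {CName, AcctNo} across the fragments never reaches {CustID, Branch}.
AcctNo → CustID is preserved.
CustID → AcctNo, Balance is preserved.
CName → CustID is preserved.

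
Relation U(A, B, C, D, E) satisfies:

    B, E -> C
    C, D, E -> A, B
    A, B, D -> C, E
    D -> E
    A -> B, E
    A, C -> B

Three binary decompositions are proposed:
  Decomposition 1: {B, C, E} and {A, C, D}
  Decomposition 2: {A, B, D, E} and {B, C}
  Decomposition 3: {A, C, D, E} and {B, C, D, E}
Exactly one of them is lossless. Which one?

Decomposition 3

Decomposition 1: common = {C}, closure = {C} → lossy.
Decomposition 2: common = {B}, closure = {B} → lossy.
Decomposition 3: common = {C, D, E}, closure = {A, B, C, D, E} → lossless.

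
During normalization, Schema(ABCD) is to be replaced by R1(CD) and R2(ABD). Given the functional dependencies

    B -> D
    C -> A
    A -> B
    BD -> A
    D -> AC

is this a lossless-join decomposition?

Common attributes: R1 ∩ R2 = {D}.
Closure of {D}: D → AC applies, adding AC; A → B applies, adding B. So (D)⁺ = {ABCD}.
This closure contains every attribute of R1, so R1 ∩ R2 → R1. The join is lossless.

Yes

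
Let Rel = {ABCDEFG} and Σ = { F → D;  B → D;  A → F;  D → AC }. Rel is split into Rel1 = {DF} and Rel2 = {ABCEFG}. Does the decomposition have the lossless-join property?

Common attributes: Rel1 ∩ Rel2 = {F}.
Closure of {F}: F → D applies, adding D; D → AC applies, adding AC. So (F)⁺ = {ACDF}.
This closure contains every attribute of Rel1, so Rel1 ∩ Rel2 → Rel1. The join is lossless.

Yes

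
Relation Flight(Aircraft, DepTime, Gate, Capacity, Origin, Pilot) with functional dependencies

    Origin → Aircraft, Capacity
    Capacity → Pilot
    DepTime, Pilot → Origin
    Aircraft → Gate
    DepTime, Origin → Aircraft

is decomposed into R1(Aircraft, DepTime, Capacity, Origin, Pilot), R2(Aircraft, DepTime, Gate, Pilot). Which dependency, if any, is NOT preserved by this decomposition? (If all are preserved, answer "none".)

Origin → Aircraft, Capacity lies within R1.
Capacity → Pilot lies within R1.
DepTime, Pilot → Origin lies within R1.
Aircraft → Gate lies within R2.
DepTime, Origin → Aircraft lies within R1.
Every dependency is enforceable on the fragments, so the decomposition is dependency-preserving.

none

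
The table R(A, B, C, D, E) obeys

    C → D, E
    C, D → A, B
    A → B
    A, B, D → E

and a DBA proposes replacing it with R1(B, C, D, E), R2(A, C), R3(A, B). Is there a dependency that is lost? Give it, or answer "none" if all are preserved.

Check A, B, D → E: no single fragment contains all of {A, B, D, E}, and the restricted closure of {A, B, D} across the fragments never reaches {E}.
C → D, E is preserved.
C, D → A, B is preserved.
A → B is preserved.

A, B, D → E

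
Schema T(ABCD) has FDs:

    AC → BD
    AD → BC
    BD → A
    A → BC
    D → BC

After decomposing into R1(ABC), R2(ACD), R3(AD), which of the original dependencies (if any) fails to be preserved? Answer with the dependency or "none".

AC → BD: restricted closure across fragments reaches BD.
AD → BC: restricted closure across fragments reaches BC.
BD → A: restricted closure across fragments reaches A.
A → BC lies within R1.
D → BC: restricted closure across fragments reaches BC.
Every dependency is enforceable on the fragments, so the decomposition is dependency-preserving.

none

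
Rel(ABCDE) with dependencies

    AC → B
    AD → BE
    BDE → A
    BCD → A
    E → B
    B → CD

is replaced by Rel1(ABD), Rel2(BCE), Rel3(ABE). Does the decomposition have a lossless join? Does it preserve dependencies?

lossless but not dependency-preserving

Lossless test (chase): Rows 1 and 2 agree on B; apply B→CD and equate their CD entries. Rows 1 and 3 agree on B; apply B→CD and equate their CD entries. Rows 1 and 3 agree on AD; apply AD→BE and equate their BE entries. Rows 1 and 2 agree on BDE; apply BDE→A and equate their A entries. Row 1 is now all distinguished symbols — the join is lossless.
Dependency preservation: the restricted closure of {AC} across the fragments never reaches {B}, so AC → B cannot be enforced without a join — not preserved.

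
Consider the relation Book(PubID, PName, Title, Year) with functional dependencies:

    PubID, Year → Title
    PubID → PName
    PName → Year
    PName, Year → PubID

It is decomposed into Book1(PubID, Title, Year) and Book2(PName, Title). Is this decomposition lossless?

Common attributes: Book1 ∩ Book2 = {Title}.
No dependency enlarges {Title}, so (Title)⁺ = {Title}.
The closure contains neither all of Book1 = {PubID, Title, Year} nor all of Book2 = {PName, Title}, so the common attributes are not a superkey of either fragment. The join is lossy.

No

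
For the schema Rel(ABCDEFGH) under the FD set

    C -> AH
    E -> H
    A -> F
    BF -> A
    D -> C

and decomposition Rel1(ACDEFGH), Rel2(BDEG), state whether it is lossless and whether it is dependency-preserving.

Lossless test: (DEG)⁺ = {ACDEFGH}, which contains all of one fragment — lossless.
Dependency preservation: the restricted closure of {BF} across the fragments never reaches {A}, so BF → A cannot be enforced without a join — not preserved.

lossless but not dependency-preserving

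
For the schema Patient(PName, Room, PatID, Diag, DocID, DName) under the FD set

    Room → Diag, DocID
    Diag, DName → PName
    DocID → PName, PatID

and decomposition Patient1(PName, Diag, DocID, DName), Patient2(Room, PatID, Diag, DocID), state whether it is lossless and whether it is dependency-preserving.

Lossless test: (Diag, DocID)⁺ = {PName, PatID, Diag, DocID}, which is a superkey of neither fragment — lossy.
Dependency preservation: DocID → PName, PatID is not contained in any single fragment, but the restricted closure of its left-hand side across the fragments still reaches the right-hand side; the remaining FDs each lie inside some fragment. All dependencies are preserved.

lossy but dependency-preserving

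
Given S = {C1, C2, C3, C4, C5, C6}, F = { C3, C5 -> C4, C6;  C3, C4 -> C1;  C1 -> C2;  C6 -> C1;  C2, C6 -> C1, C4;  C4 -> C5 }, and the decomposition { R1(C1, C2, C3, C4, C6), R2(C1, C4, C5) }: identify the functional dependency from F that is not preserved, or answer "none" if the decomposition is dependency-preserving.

Check C3, C5 → C4, C6: no single fragment contains all of {C3, C4, C5, C6}, and the restricted closure of {C3, C5} across the fragments never reaches {C4, C6}.
C3, C4 → C1 is preserved.
C1 → C2 is preserved.
C6 → C1 is preserved.
C2, C6 → C1, C4 is preserved.
C4 → C5 is preserved.

C3, C5 -> C4, C6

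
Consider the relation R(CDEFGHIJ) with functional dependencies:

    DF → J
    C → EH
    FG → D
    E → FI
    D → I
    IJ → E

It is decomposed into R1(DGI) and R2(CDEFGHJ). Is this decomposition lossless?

Yes

Common attributes: R1 ∩ R2 = {DG}.
Closure of {DG}: D → I applies, adding I. So (DG)⁺ = {DGI}.
This closure contains every attribute of R1, so R1 ∩ R2 → R1. The join is lossless.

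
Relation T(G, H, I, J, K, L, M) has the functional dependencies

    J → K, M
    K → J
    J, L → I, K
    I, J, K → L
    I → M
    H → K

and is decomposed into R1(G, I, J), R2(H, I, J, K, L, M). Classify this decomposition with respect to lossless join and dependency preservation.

lossy but dependency-preserving

Lossless test: (I, J)⁺ = {I, J, K, L, M}, which is a superkey of neither fragment — lossy.
Dependency preservation: every FD's attributes lie within a single fragment, so each can be enforced locally — preserved.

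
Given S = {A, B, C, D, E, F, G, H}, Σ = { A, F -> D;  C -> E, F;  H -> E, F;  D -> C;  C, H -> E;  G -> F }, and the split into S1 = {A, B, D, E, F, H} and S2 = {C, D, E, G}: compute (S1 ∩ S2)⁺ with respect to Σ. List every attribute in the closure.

S1 ∩ S2 = {D, E}.
D → C applies, adding C
C → E, F applies, adding F
Closure: {C, D, E, F}.

C, D, E, F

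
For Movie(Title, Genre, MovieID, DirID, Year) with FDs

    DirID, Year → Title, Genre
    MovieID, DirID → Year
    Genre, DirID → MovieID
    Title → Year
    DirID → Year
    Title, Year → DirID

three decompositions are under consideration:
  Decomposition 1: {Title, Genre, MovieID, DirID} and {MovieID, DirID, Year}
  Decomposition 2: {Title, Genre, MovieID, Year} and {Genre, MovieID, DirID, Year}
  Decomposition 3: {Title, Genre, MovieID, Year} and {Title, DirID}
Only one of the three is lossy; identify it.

Decomposition 1: common = {MovieID, DirID}, closure = {Title, Genre, MovieID, DirID, Year} → lossless.
Decomposition 2: common = {Genre, MovieID, Year}, closure = {Genre, MovieID, Year} → lossy.
Decomposition 3: common = {Title}, closure = {Title, Genre, MovieID, DirID, Year} → lossless.

Decomposition 2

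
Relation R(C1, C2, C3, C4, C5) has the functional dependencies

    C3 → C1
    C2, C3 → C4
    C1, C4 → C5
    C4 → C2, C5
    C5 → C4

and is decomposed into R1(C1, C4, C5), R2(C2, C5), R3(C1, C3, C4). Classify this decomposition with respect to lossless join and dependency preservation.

lossless but not dependency-preserving

Lossless test (chase): Rows 1 and 3 agree on C1, C4; apply C1, C4→C5 and equate their C5 entries. Rows 1 and 3 agree on C4; apply C4→C2, C5 and equate their C2, C5 entries. Rows 1 and 2 agree on C5; apply C5→C4 and equate their C4 entries. Rows 1 and 2 agree on C4; apply C4→C2, C5 and equate their C2, C5 entries. Row 3 is now all distinguished symbols — the join is lossless.
Dependency preservation: the restricted closure of {C2, C3} across the fragments never reaches {C4}, so C2, C3 → C4 cannot be enforced without a join — not preserved.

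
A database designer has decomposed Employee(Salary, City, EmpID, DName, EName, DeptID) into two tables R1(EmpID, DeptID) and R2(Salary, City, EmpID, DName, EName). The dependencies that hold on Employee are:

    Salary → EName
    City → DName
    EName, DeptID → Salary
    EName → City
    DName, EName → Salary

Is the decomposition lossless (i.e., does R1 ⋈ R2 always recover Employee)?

No

Common attributes: R1 ∩ R2 = {EmpID}.
No dependency enlarges {EmpID}, so (EmpID)⁺ = {EmpID}.
The closure contains neither all of R1 = {EmpID, DeptID} nor all of R2 = {Salary, City, EmpID, DName, EName}, so the common attributes are not a superkey of either fragment. The join is lossy.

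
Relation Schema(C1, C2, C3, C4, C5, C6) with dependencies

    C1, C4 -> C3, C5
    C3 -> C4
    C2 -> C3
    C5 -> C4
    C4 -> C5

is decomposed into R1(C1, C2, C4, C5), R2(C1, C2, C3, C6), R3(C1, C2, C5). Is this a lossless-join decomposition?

Chase test. Columns are C1, C2, C3, C4, C5, C6; row i has aⱼ where attribute j ∈ Ri, else bᵢⱼ.
Initial tableau (one row per fragment):
  row 1: a1 a2 b13 a4 a5 b16
  row 2: a1 a2 a3 b24 b25 a6
  row 3: a1 a2 b33 b34 a5 b36
Rows 1 and 2 agree on C2; apply C2→C3 and equate their C3 entries.
Rows 1 and 3 agree on C2; apply C2→C3 and equate their C3 entries.
Rows 1 and 3 agree on C5; apply C5→C4 and equate their C4 entries.
Rows 1 and 2 agree on C3; apply C3→C4 and equate their C4 entries.
Rows 1 and 2 agree on C4; apply C4→C5 and equate their C5 entries.
Row 2 is now all distinguished symbols — the join is lossless.

Yes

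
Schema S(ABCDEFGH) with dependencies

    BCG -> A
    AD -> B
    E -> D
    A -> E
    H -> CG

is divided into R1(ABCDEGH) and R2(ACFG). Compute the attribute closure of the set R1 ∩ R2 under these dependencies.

R1 ∩ R2 = {ACG}.
A → E applies, adding E
E → D applies, adding D
AD → B applies, adding B
Closure: {ABCDEG}.

ABCDEG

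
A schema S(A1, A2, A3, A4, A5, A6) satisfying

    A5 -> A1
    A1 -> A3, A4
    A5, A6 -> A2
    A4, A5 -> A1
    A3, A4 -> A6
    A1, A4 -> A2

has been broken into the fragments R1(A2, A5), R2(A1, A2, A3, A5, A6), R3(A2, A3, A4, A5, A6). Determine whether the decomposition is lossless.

Chase test. Columns are A1, A2, A3, A4, A5, A6; row i has aⱼ where attribute j ∈ Ri, else bᵢⱼ.
Initial tableau (one row per fragment):
  row 1: b11 a2 b13 b14 a5 b16
  row 2: a1 a2 a3 b24 a5 a6
  row 3: b31 a2 a3 a4 a5 a6
Rows 1 and 2 agree on A5; apply A5→A1 and equate their A1 entries.
Rows 1 and 3 agree on A5; apply A5→A1 and equate their A1 entries.
Rows 1 and 2 agree on A1; apply A1→A3, A4 and equate their A3, A4 entries.
Rows 1 and 3 agree on A1; apply A1→A3, A4 and equate their A3, A4 entries.
Rows 1 and 2 agree on A3, A4; apply A3, A4→A6 and equate their A6 entries.
Row 1 is now all distinguished symbols — the join is lossless.

Yes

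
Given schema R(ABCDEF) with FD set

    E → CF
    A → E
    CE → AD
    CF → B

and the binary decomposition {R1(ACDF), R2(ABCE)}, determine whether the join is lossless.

Yes

Common attributes: R1 ∩ R2 = {AC}.
Closure of {AC}: A → E applies, adding E; CE → AD applies, adding D; E → CF applies, adding F; CF → B applies, adding B. So (AC)⁺ = {ABCDEF}.
This closure contains every attribute of R1, so R1 ∩ R2 → R1. The join is lossless.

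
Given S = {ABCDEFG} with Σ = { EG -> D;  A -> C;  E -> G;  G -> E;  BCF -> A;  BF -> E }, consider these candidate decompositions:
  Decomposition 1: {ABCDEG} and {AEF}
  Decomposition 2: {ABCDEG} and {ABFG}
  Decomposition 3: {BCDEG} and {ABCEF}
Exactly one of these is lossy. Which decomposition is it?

Decomposition 1: common = {AE}, closure = {ACDEG} → lossy.
Decomposition 2: common = {ABG}, closure = {ABCDEG} → lossless.
Decomposition 3: common = {BCE}, closure = {BCDEG} → lossless.

Decomposition 1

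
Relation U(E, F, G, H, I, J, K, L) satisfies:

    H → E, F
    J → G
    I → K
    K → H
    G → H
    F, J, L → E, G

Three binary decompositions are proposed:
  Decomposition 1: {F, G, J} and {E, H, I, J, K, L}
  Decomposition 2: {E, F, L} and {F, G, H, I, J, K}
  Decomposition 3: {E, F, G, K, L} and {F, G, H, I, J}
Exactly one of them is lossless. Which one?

Decomposition 1

Decomposition 1: common = {J}, closure = {E, F, G, H, J} → lossless.
Decomposition 2: common = {F}, closure = {F} → lossy.
Decomposition 3: common = {F, G}, closure = {E, F, G, H} → lossy.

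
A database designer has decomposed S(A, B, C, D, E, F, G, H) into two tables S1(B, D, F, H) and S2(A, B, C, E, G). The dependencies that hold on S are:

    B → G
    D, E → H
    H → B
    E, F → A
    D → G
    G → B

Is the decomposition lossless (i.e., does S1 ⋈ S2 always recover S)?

No

Common attributes: S1 ∩ S2 = {B}.
Closure of {B}: B → G applies, adding G. So (B)⁺ = {B, G}.
The closure contains neither all of S1 = {B, D, F, H} nor all of S2 = {A, B, C, E, G}, so the common attributes are not a superkey of either fragment. The join is lossy.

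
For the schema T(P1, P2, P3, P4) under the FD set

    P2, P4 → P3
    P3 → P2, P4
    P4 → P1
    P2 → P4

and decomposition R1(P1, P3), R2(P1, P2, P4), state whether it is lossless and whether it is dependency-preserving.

Lossless test: (P1)⁺ = {P1}, which is a superkey of neither fragment — lossy.
Dependency preservation: the restricted closure of {P2, P4} across the fragments never reaches {P3}, so P2, P4 → P3 cannot be enforced without a join — not preserved.

lossy and not dependency-preserving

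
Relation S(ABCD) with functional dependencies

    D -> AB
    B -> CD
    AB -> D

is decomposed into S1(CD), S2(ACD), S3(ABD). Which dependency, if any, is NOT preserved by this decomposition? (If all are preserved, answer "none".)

none

D → AB lies within S3.
B → CD: restricted closure across fragments reaches CD.
AB → D lies within S3.
Every dependency is enforceable on the fragments, so the decomposition is dependency-preserving.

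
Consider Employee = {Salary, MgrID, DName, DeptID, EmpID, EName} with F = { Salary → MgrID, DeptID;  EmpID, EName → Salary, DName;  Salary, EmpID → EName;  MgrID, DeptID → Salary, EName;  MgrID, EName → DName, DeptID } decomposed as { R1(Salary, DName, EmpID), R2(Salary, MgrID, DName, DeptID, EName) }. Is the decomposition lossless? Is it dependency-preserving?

lossless but not dependency-preserving

Lossless test: (Salary, DName)⁺ = {Salary, MgrID, DName, DeptID, EName}, which contains all of one fragment — lossless.
Dependency preservation: the restricted closure of {EmpID, EName} across the fragments never reaches {Salary, DName}, so EmpID, EName → Salary, DName cannot be enforced without a join — not preserved.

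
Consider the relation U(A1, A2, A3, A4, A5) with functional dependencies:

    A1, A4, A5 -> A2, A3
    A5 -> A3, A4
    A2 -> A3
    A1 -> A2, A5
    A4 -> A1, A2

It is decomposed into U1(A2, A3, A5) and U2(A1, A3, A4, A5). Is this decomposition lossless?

Yes

Common attributes: U1 ∩ U2 = {A3, A5}.
Closure of {A3, A5}: A5 → A3, A4 applies, adding A4; A4 → A1, A2 applies, adding A1, A2. So (A3, A5)⁺ = {A1, A2, A3, A4, A5}.
This closure contains every attribute of U1, so U1 ∩ U2 → U1. The join is lossless.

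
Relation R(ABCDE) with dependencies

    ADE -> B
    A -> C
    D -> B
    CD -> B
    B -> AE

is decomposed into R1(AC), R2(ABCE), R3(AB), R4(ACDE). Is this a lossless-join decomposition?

Chase test. Columns are ABCDE; row i has aⱼ where attribute j ∈ Ri, else bᵢⱼ.
Initial tableau (one row per fragment):
  row 1: a1 b12 a3 b14 b15
  row 2: a1 a2 a3 b24 a5
  row 3: a1 a2 b33 b34 b35
  row 4: a1 b42 a3 a4 a5
Rows 1 and 3 agree on A; apply A→C and equate their C entries.
Rows 2 and 3 agree on B; apply B→AE and equate their AE entries.
No row becomes fully distinguished — the join is lossy.

No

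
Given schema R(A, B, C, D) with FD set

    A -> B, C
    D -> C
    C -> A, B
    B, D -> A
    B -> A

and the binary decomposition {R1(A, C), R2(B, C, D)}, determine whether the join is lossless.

Common attributes: R1 ∩ R2 = {C}.
Closure of {C}: C → A, B applies, adding A, B. So (C)⁺ = {A, B, C}.
This closure contains every attribute of R1, so R1 ∩ R2 → R1. The join is lossless.

Yes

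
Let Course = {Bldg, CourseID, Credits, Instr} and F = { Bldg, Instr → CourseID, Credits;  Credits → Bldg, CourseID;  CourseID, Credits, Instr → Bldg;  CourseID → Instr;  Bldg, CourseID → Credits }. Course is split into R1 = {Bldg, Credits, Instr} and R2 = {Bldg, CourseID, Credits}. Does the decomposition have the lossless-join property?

Yes

Common attributes: R1 ∩ R2 = {Bldg, Credits}.
Closure of {Bldg, Credits}: Credits → Bldg, CourseID applies, adding CourseID; CourseID → Instr applies, adding Instr. So (Bldg, Credits)⁺ = {Bldg, CourseID, Credits, Instr}.
This closure contains every attribute of R1, so R1 ∩ R2 → R1. The join is lossless.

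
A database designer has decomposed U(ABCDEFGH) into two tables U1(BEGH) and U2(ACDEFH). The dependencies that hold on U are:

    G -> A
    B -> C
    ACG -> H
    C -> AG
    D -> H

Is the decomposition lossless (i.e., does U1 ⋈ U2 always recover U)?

No

Common attributes: U1 ∩ U2 = {EH}.
No dependency enlarges {EH}, so (EH)⁺ = {EH}.
The closure contains neither all of U1 = {BEGH} nor all of U2 = {ACDEFH}, so the common attributes are not a superkey of either fragment. The join is lossy.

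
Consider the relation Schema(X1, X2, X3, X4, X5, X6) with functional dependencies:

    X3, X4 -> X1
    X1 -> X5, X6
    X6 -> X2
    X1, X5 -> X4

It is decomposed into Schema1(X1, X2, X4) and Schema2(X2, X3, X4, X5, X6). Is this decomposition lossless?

No

Common attributes: Schema1 ∩ Schema2 = {X2, X4}.
No dependency enlarges {X2, X4}, so (X2, X4)⁺ = {X2, X4}.
The closure contains neither all of Schema1 = {X1, X2, X4} nor all of Schema2 = {X2, X3, X4, X5, X6}, so the common attributes are not a superkey of either fragment. The join is lossy.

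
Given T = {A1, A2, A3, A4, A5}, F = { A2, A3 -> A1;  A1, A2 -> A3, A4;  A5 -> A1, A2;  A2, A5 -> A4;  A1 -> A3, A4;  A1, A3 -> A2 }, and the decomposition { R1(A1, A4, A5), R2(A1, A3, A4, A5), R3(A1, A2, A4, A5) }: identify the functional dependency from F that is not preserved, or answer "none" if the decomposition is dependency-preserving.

Check A2, A3 → A1: no single fragment contains all of {A1, A2, A3}, and the restricted closure of {A2, A3} across the fragments never reaches {A1}.
A1, A2 → A3, A4 is preserved.
A5 → A1, A2 is preserved.
A2, A5 → A4 is preserved.
A1 → A3, A4 is preserved.
A1, A3 → A2 is preserved.

A2, A3 -> A1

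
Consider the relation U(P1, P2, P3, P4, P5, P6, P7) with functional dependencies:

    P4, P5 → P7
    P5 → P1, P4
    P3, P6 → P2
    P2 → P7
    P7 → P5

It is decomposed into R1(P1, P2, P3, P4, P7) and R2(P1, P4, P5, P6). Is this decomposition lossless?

No

Common attributes: R1 ∩ R2 = {P1, P4}.
No dependency enlarges {P1, P4}, so (P1, P4)⁺ = {P1, P4}.
The closure contains neither all of R1 = {P1, P2, P3, P4, P7} nor all of R2 = {P1, P4, P5, P6}, so the common attributes are not a superkey of either fragment. The join is lossy.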